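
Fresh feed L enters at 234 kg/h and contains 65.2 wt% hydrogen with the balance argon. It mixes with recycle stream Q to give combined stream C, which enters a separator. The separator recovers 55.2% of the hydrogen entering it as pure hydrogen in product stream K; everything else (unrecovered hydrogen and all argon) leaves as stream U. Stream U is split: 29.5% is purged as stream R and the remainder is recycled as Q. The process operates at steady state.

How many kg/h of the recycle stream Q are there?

265 kg/h

argon enters only via L and leaves only via the purge: 234×0.348 = 0.295×(argon in U), and the separator passes all argon, so argon in C = argon in U = 276.04 kg/h.
hydrogen in C: m_A = 234×0.652 + (1−0.295)·(1−0.552)·m_A, so m_A = 152.57/0.6842 = 223 kg/h.
U = (1−0.552)×223 + 276.04 = 375.94 kg/h.
Recycle Q = (1−0.295)×375.94 = 265.04 kg/h.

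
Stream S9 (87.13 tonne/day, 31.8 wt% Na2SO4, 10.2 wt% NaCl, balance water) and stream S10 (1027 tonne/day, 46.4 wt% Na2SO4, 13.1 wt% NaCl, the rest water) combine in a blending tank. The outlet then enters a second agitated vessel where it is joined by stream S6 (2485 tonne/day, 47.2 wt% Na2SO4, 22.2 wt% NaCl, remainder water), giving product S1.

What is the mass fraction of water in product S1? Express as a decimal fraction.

Overall, product flow = 3599.1 tonne/day.
water in = 87.13×0.580 + 1027×0.405 + 2485×0.306 = 1226.9 tonne/day.
water fraction in S1 = 0.341.

0.341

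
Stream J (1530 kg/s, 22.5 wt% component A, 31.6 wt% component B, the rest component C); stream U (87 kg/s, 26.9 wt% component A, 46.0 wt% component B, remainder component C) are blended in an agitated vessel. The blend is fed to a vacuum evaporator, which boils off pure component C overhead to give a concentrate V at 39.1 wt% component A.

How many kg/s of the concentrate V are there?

940.3 kg/s

component A entering = 1530×0.225 + 87×0.269 = 367.65 kg/s.
All component A reports to V, so V = 367.65/0.391 = 940.29 kg/s.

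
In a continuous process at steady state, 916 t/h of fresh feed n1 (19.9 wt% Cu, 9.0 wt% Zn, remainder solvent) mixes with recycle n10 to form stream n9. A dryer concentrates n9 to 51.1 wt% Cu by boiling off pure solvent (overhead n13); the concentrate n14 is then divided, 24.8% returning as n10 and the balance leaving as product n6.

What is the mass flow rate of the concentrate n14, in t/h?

Overall Cu balance (none leaves overhead): Cu in fresh feed = Cu in product, i.e. 916×0.199 = (1−0.248)·n14·0.511.
n14 = 182.28/(0.511×0.752) = 474.36 t/h.

474.4 t/h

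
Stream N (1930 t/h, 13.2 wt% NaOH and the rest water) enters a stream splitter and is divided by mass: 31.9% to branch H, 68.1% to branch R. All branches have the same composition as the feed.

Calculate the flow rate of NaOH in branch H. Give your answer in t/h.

Branch H total = 0.319×1930 = 615.67 t/h.
NaOH in H = 0.132×615.67 = 81.268 t/h.

81.27 t/h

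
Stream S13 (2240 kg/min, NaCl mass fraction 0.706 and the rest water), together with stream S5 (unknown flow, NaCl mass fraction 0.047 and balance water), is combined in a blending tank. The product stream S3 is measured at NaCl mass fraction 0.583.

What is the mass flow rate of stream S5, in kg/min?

514 kg/min

Let S5 be the unknown flow. Total out = 2240 + S5.
NaCl balance: 1581.4 + 0.047·S5 = 0.583·(2240 + S5)
(0.047 − 0.583)·S5 = 0.583×2240 − 1581.4 = -275.52
S5 = -275.52 / -0.536 = 514.03 kg/min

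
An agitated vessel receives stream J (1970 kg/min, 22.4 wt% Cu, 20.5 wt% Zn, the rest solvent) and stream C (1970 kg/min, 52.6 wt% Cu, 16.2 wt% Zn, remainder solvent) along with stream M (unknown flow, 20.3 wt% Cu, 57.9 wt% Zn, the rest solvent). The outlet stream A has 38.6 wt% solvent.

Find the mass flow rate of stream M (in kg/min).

1302 kg/min

Let M be the unknown flow. Total out = 3940 + M.
solvent balance: 1739.5 + 0.218·M = 0.386·(3940 + M)
(0.218 − 0.386)·M = 0.386×3940 − 1739.5 = -218.67
M = -218.67 / -0.168 = 1301.6 kg/min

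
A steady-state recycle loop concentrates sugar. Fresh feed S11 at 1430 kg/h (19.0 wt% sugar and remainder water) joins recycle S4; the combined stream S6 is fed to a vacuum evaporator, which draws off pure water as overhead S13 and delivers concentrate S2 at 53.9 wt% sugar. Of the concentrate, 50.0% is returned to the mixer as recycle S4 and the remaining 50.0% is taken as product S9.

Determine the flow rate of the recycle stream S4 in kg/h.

Overall sugar balance (none leaves overhead): sugar in fresh feed = sugar in product, i.e. 1430×0.190 = (1−0.500)·S2·0.539.
S2 = 271.7/(0.539×0.500) = 1008.2 kg/h.
Recycle S4 = 0.500×1008.2 = 504.08 kg/h.

504.1 kg/h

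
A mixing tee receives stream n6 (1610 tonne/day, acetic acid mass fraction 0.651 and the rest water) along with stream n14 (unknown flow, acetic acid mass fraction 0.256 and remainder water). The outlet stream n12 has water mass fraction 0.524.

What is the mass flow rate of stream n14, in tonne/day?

Let n14 be the unknown flow. Total out = 1610 + n14.
water balance: 561.89 + 0.744·n14 = 0.524·(1610 + n14)
(0.744 − 0.524)·n14 = 0.524×1610 − 561.89 = 281.75
n14 = 281.75 / 0.220 = 1280.7 tonne/day

1281 tonne/day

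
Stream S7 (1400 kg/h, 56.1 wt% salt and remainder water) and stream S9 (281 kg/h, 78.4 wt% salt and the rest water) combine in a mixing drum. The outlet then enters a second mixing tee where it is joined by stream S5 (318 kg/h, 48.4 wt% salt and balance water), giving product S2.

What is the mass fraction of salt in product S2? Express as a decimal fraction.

0.580

Overall, product flow = 1999 kg/h.
salt in = 1400×0.561 + 281×0.784 + 318×0.484 = 1159.6 kg/h.
salt fraction in S2 = 0.580.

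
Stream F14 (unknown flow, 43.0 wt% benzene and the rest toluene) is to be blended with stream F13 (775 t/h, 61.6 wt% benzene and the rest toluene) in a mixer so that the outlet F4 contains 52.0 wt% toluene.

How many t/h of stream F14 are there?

Let F14 be the unknown flow. Total out = 775 + F14.
toluene balance: 297.6 + 0.570·F14 = 0.520·(775 + F14)
(0.570 − 0.520)·F14 = 0.520×775 − 297.6 = 105.4
F14 = 105.4 / 0.050 = 2108 t/h

2108 t/h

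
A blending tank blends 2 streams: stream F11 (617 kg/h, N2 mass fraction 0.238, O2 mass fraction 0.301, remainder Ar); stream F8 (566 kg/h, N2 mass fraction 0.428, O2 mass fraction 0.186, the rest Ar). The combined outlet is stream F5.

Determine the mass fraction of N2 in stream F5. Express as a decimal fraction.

Total flow out = 617 + 566 = 1183 kg/h.
N2 in = 617×0.238 + 566×0.428 = 389.09 kg/h.
N2 mass fraction in F5 = 389.09/1183 = 0.329.

0.329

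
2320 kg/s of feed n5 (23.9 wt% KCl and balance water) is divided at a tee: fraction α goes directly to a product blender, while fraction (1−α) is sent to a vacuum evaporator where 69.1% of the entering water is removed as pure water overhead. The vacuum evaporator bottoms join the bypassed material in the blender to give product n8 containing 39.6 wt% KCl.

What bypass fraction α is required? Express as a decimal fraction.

0.246

All 2320×0.239 = 554.48 kg/s of KCl reaches n8, so n8 = 554.48/0.396 = 1400.2 kg/s and vapour = 919.8 kg/s.
The evaporator receives (1−α)·2320 of feed at 0.761 water and removes 0.691 of that water:
0.691×0.761×(1−α)×2320 = 919.8
(1−α) = 919.8/1220 = 0.7539;  α = 0.2461.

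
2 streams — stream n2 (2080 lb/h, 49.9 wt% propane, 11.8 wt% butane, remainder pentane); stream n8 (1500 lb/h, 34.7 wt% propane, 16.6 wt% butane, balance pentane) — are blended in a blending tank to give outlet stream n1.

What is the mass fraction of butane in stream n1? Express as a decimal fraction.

0.138

Total flow out = 2080 + 1500 = 3580 lb/h.
butane in = 2080×0.118 + 1500×0.166 = 494.44 lb/h.
butane mass fraction in n1 = 494.44/3580 = 0.138.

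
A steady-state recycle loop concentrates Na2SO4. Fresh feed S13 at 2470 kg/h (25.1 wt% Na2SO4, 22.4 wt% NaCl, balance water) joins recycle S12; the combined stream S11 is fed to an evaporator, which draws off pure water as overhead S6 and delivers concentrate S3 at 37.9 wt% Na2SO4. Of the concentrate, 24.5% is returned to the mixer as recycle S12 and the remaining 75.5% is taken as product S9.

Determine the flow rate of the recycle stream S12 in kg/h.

530.8 kg/h

Overall Na2SO4 balance (none leaves overhead): Na2SO4 in fresh feed = Na2SO4 in product, i.e. 2470×0.251 = (1−0.245)·S3·0.379.
S3 = 619.97/(0.379×0.755) = 2166.6 kg/h.
Recycle S12 = 0.245×2166.6 = 530.82 kg/h.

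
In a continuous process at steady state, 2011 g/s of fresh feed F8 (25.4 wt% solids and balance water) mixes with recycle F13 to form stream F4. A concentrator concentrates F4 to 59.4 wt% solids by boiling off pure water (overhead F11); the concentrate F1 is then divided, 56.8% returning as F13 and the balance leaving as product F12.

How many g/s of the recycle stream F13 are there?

Overall solids balance (none leaves overhead): solids in fresh feed = solids in product, i.e. 2011×0.254 = (1−0.568)·F1·0.594.
F1 = 510.79/(0.594×0.432) = 1990.6 g/s.
Recycle F13 = 0.568×1990.6 = 1130.6 g/s.

1131 g/s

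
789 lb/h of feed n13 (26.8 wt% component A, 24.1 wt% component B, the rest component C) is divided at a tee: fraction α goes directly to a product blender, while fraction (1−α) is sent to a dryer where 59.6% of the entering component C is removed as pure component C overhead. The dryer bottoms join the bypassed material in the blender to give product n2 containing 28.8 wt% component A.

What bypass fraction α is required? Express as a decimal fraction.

All 789×0.268 = 211.45 lb/h of component A reaches n2, so n2 = 211.45/0.288 = 734.21 lb/h and vapour = 54.792 lb/h.
The evaporator receives (1−α)·789 of feed at 0.491 component C and removes 0.596 of that component C:
0.596×0.491×(1−α)×789 = 54.792
(1−α) = 54.792/230.89 = 0.2373;  α = 0.7627.

0.763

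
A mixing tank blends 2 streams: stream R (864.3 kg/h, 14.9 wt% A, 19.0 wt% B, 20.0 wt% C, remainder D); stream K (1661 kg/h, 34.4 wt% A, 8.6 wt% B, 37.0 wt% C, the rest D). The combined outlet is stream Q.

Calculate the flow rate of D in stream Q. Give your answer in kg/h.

D out = D in = 864.3×0.461 + 1661×0.200 = 730.64 kg/h.

730.6 kg/h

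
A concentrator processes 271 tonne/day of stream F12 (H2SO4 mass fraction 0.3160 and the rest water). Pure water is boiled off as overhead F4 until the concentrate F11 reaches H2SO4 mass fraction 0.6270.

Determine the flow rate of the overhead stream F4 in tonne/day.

H2SO4 is conserved: 271×0.316 = 85.636 tonne/day all reports to the concentrate.
Concentrate = 85.636/(target fraction) = 136.58 tonne/day.
Overhead = 271 − 136.58 = 134.42 tonne/day.

134.4 tonne/day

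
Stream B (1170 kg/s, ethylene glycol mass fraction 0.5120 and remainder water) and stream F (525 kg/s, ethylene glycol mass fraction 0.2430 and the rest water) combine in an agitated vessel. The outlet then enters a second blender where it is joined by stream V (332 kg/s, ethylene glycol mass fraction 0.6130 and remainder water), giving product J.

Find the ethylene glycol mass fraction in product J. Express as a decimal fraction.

0.4589

Overall, product flow = 2027 kg/s.
ethylene glycol in = 1170×0.512 + 525×0.243 + 332×0.613 = 930.13 kg/s.
ethylene glycol fraction in J = 0.4589.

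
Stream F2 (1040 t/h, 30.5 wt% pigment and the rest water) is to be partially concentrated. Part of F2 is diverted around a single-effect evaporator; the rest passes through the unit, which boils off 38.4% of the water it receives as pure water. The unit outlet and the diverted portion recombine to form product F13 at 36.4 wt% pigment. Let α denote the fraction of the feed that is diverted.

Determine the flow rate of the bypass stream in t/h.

408.4 t/h

All 1040×0.305 = 317.2 t/h of pigment reaches F13, so F13 = 317.2/0.364 = 871.43 t/h and vapour = 168.57 t/h.
The evaporator receives (1−α)·1040 of feed at 0.695 water and removes 0.384 of that water:
0.384×0.695×(1−α)×1040 = 168.57
(1−α) = 168.57/277.56 = 0.6073;  α = 0.3927.
Bypass flow = 0.3927×1040 = 408.36 t/h.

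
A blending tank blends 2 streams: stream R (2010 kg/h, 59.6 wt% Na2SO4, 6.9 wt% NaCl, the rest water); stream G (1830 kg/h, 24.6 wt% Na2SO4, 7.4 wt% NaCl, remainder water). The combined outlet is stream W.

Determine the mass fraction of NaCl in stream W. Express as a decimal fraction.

0.071

Total flow out = 2010 + 1830 = 3840 kg/h.
NaCl in = 2010×0.069 + 1830×0.074 = 274.11 kg/h.
NaCl mass fraction in W = 274.11/3840 = 0.071.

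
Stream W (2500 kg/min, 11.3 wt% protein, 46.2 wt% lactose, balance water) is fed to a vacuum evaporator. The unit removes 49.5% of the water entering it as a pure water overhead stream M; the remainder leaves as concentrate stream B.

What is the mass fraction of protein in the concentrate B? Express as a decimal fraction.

0.1431

protein is not removed: 2500×0.113 = 282.5 kg/min of protein enters B.
water entering = 2500×0.425 = 1062.5 kg/min; overhead removed = 0.495×1062.5 = 525.94 kg/min.
Concentrate = 2500 − 525.94 = 1974.1 kg/min.
Mass fraction = 282.5/1974.1 = 0.1431.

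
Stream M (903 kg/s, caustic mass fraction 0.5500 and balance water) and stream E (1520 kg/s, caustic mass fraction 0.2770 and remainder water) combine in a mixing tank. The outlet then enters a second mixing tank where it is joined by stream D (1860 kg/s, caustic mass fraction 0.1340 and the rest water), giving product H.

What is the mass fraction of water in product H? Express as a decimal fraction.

Overall, product flow = 4283 kg/s.
water in = 903×0.450 + 1520×0.723 + 1860×0.866 = 3116.1 kg/s.
water fraction in H = 0.7275.

0.7275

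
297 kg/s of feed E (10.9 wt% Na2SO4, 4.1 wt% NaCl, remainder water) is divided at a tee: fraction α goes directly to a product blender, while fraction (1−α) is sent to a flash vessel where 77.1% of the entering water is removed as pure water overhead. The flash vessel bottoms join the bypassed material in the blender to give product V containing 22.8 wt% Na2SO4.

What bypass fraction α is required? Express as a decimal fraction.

All 297×0.109 = 32.373 kg/s of Na2SO4 reaches V, so V = 32.373/0.228 = 141.99 kg/s and vapour = 155.01 kg/s.
The evaporator receives (1−α)·297 of feed at 0.850 water and removes 0.771 of that water:
0.771×0.850×(1−α)×297 = 155.01
(1−α) = 155.01/194.64 = 0.7964;  α = 0.2036.

0.204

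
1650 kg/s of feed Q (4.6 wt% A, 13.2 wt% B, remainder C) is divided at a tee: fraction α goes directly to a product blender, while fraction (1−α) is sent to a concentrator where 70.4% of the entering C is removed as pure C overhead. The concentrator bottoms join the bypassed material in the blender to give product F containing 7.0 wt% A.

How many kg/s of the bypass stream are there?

672.4 kg/s

All 1650×0.046 = 75.9 kg/s of A reaches F, so F = 75.9/0.070 = 1084.3 kg/s and vapour = 565.71 kg/s.
The evaporator receives (1−α)·1650 of feed at 0.822 C and removes 0.704 of that C:
0.704×0.822×(1−α)×1650 = 565.71
(1−α) = 565.71/954.84 = 0.5925;  α = 0.4075.
Bypass flow = 0.4075×1650 = 672.42 kg/s.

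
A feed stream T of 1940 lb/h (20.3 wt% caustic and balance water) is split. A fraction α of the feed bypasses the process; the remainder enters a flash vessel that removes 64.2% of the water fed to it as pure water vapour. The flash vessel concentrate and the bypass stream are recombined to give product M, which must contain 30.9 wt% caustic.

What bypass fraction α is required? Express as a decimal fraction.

All 1940×0.203 = 393.82 lb/h of caustic reaches M, so M = 393.82/0.309 = 1274.5 lb/h and vapour = 665.5 lb/h.
The evaporator receives (1−α)·1940 of feed at 0.797 water and removes 0.642 of that water:
0.642×0.797×(1−α)×1940 = 665.5
(1−α) = 665.5/992.65 = 0.6704;  α = 0.3296.

0.330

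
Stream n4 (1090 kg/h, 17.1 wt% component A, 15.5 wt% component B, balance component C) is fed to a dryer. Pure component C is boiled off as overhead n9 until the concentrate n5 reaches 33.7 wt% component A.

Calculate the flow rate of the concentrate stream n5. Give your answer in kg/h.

component A is conserved: 1090×0.171 = 186.39 kg/h all reports to the concentrate.
Concentrate = 186.39/(target fraction) = 553.09 kg/h.

553.1 kg/h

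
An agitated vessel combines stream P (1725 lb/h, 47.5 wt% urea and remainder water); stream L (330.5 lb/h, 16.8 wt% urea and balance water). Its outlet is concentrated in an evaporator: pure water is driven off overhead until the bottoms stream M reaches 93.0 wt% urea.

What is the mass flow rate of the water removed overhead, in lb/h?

urea entering = 1725×0.475 + 330.5×0.168 = 874.9 lb/h.
All urea reports to M, so M = 874.9/0.930 = 940.75 lb/h.
Total feed = 2055.5 lb/h; overhead = 2055.5 − 940.75 = 1114.7 lb/h.

1115 lb/h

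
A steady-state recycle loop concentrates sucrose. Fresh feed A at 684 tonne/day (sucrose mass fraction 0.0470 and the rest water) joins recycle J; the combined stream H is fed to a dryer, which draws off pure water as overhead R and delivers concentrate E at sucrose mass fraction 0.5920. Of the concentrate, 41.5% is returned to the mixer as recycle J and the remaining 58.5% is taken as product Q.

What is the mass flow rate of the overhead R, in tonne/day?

Overall sucrose balance (none leaves overhead): sucrose in fresh feed = sucrose in product, i.e. 684×0.047 = (1−0.415)·E·0.592.
E = 32.148/(0.592×0.585) = 92.827 tonne/day.
Recycle J = 0.415×92.827 = 38.523 tonne/day.
Combined feed H = 684 + 38.523 = 722.52 tonne/day.
Overhead R = H − E = 722.52 − 92.827 = 629.7 tonne/day.

629.7 tonne/day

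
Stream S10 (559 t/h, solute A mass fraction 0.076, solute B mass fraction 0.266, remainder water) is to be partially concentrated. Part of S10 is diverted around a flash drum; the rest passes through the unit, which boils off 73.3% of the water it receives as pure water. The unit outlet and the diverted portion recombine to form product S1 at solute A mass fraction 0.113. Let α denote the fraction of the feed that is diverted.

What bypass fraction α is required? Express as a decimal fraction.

0.321

All 559×0.076 = 42.484 t/h of solute A reaches S1, so S1 = 42.484/0.113 = 375.96 t/h and vapour = 183.04 t/h.
The evaporator receives (1−α)·559 of feed at 0.658 water and removes 0.733 of that water:
0.733×0.658×(1−α)×559 = 183.04
(1−α) = 183.04/269.61 = 0.6789;  α = 0.3211.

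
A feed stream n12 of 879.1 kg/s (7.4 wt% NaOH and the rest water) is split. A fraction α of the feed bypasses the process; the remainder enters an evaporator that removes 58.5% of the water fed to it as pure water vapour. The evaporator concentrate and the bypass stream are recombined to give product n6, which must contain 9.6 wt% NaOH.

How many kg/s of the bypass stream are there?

All 879.1×0.074 = 65.053 kg/s of NaOH reaches n6, so n6 = 65.053/0.096 = 677.64 kg/s and vapour = 201.46 kg/s.
The evaporator receives (1−α)·879.1 of feed at 0.926 water and removes 0.585 of that water:
0.585×0.926×(1−α)×879.1 = 201.46
(1−α) = 201.46/476.22 = 0.4230;  α = 0.5770.
Bypass flow = 0.5770×879.1 = 507.2 kg/s.

507.2 kg/s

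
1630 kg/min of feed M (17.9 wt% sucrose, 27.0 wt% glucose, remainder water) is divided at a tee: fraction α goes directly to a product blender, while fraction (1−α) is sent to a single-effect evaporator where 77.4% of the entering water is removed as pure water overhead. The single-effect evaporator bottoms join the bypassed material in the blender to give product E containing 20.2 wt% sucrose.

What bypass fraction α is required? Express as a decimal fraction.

0.733

All 1630×0.179 = 291.77 kg/min of sucrose reaches E, so E = 291.77/0.202 = 1444.4 kg/min and vapour = 185.59 kg/min.
The evaporator receives (1−α)·1630 of feed at 0.551 water and removes 0.774 of that water:
0.774×0.551×(1−α)×1630 = 185.59
(1−α) = 185.59/695.15 = 0.2670;  α = 0.7330.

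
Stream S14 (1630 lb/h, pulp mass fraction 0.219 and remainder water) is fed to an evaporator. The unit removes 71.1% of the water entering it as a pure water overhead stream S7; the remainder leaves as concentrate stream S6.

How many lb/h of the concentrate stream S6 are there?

724.9 lb/h

water entering = 1630×0.781 = 1273 lb/h; overhead removed = 0.711×1273 = 905.12 lb/h.
Concentrate = 1630 − 905.12 = 724.88 lb/h.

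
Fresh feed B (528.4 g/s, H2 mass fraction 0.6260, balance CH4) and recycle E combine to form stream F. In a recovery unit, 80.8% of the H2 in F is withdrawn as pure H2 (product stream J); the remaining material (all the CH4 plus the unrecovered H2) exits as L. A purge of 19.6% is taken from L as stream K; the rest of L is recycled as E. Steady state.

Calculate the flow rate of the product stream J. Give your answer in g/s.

H2 in F: m_A = 528.4×0.626 + (1−0.196)·(1−0.808)·m_A, so m_A = 330.78/0.8456 = 391.16 g/s.
Product J = 0.808×391.16 = 316.06 g/s.

316.1 g/s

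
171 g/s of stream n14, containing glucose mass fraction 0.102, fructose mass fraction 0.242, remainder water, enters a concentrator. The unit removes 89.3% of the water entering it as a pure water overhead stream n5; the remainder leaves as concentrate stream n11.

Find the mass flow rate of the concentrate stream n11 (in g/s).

water entering = 171×0.656 = 112.18 g/s; overhead removed = 0.893×112.18 = 100.17 g/s.
Concentrate = 171 − 100.17 = 70.827 g/s.

70.83 g/s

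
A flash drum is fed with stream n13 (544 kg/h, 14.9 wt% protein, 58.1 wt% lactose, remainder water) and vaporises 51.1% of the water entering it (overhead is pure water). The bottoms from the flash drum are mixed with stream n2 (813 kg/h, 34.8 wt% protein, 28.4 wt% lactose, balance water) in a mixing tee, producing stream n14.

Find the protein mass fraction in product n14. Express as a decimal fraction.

0.284

Vapour removed = 0.511×0.270×544 = 75.056 kg/h; concentrate = 468.94 kg/h.
protein reaching the mixer = 81.056 (from concentrate) + 813×0.348 = 363.98 kg/h.
Product flow = 468.94 + 813 = 1281.9 kg/h; protein fraction = 0.284.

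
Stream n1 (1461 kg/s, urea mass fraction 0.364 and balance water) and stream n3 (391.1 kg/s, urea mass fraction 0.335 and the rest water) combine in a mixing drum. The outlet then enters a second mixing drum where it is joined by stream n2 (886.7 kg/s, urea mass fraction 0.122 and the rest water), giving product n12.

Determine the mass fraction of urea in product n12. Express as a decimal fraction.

0.282

Overall, product flow = 2738.8 kg/s.
urea in = 1461×0.364 + 391.1×0.335 + 886.7×0.122 = 771 kg/s.
urea fraction in n12 = 0.282.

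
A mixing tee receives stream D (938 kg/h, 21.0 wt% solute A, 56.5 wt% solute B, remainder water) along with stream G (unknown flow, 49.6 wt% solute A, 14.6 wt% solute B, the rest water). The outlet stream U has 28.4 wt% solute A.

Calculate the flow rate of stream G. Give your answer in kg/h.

Let G be the unknown flow. Total out = 938 + G.
solute A balance: 196.98 + 0.496·G = 0.284·(938 + G)
(0.496 − 0.284)·G = 0.284×938 − 196.98 = 69.412
G = 69.412 / 0.212 = 327.42 kg/h

327.4 kg/h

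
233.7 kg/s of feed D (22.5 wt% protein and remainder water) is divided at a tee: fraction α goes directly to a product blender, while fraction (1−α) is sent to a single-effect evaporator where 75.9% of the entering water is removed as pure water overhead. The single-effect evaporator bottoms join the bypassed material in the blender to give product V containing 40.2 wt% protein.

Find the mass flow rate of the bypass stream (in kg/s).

All 233.7×0.225 = 52.582 kg/s of protein reaches V, so V = 52.582/0.402 = 130.8 kg/s and vapour = 102.9 kg/s.
The evaporator receives (1−α)·233.7 of feed at 0.775 water and removes 0.759 of that water:
0.759×0.775×(1−α)×233.7 = 102.9
(1−α) = 102.9/137.47 = 0.7485;  α = 0.2515.
Bypass flow = 0.2515×233.7 = 58.771 kg/s.

58.77 kg/s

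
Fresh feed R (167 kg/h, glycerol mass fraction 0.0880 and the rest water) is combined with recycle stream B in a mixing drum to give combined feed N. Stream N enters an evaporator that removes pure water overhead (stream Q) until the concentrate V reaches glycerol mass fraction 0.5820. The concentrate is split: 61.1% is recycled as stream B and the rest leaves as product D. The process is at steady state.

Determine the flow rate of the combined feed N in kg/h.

Overall glycerol balance (none leaves overhead): glycerol in fresh feed = glycerol in product, i.e. 167×0.088 = (1−0.611)·V·0.582.
V = 14.696/(0.582×0.389) = 64.912 kg/h.
Recycle B = 0.611×64.912 = 39.661 kg/h.
Combined feed N = 167 + 39.661 = 206.66 kg/h.

206.7 kg/h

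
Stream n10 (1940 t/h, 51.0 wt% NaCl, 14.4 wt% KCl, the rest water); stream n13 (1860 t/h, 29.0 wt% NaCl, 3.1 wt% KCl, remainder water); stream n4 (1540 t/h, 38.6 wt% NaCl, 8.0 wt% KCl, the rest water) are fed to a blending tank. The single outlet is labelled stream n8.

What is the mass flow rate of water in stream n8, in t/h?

water out = water in = 1940×0.346 + 1860×0.679 + 1540×0.534 = 2756.5 t/h.

2757 t/h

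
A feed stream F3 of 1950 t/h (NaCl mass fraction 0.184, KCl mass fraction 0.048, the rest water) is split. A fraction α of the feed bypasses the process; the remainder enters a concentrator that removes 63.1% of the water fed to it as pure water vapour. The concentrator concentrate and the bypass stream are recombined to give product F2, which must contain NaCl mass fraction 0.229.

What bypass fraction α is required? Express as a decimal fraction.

0.595

All 1950×0.184 = 358.8 t/h of NaCl reaches F2, so F2 = 358.8/0.229 = 1566.8 t/h and vapour = 383.19 t/h.
The evaporator receives (1−α)·1950 of feed at 0.768 water and removes 0.631 of that water:
0.631×0.768×(1−α)×1950 = 383.19
(1−α) = 383.19/944.99 = 0.4055;  α = 0.5945.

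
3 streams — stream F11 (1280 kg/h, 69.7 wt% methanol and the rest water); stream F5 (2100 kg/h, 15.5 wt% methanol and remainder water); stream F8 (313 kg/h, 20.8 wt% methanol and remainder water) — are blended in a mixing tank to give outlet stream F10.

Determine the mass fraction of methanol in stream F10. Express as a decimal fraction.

0.3474

Total flow out = 1280 + 2100 + 313 = 3693 kg/h.
methanol in = 1280×0.697 + 2100×0.155 + 313×0.208 = 1282.8 kg/h.
methanol mass fraction in F10 = 1282.8/3693 = 0.3474.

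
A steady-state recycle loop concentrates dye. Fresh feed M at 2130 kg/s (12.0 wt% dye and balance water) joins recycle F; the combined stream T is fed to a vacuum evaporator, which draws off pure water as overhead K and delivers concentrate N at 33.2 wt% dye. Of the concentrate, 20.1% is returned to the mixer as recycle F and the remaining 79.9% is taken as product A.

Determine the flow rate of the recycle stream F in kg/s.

Overall dye balance (none leaves overhead): dye in fresh feed = dye in product, i.e. 2130×0.120 = (1−0.201)·N·0.332.
N = 255.6/(0.332×0.799) = 963.55 kg/s.
Recycle F = 0.201×963.55 = 193.67 kg/s.

193.7 kg/s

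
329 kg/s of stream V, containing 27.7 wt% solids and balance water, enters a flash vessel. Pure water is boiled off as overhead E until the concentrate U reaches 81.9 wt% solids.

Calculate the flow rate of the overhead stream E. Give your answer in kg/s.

solids is conserved: 329×0.277 = 91.133 kg/s all reports to the concentrate.
Concentrate = 91.133/(target fraction) = 111.27 kg/s.
Overhead = 329 − 111.27 = 217.73 kg/s.

217.7 kg/s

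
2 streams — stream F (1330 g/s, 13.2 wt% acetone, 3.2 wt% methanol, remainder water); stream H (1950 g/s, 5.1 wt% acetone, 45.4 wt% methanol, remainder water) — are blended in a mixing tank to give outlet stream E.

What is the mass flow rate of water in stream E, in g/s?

2077 g/s

water out = water in = 1330×0.836 + 1950×0.495 = 2077.1 g/s.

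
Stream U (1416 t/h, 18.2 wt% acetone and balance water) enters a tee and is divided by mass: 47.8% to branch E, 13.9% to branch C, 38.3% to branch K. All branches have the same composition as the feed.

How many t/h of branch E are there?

676.8 t/h

Branch E flow = 0.478×1416 = 676.85 t/h.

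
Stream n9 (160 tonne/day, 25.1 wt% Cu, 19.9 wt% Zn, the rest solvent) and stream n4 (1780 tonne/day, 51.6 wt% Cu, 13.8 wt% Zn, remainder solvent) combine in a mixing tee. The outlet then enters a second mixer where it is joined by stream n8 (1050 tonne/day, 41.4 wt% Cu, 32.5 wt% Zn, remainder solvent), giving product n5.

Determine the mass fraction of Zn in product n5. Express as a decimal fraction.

Overall, product flow = 2990 tonne/day.
Zn in = 160×0.199 + 1780×0.138 + 1050×0.325 = 618.73 tonne/day.
Zn fraction in n5 = 0.207.

0.207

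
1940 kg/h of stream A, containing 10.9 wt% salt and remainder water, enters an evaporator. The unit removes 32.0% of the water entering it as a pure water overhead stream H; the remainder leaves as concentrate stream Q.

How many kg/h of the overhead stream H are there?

553.1 kg/h

water entering = 1940×0.891 = 1728.5 kg/h; overhead removed = 0.320×1728.5 = 553.13 kg/h.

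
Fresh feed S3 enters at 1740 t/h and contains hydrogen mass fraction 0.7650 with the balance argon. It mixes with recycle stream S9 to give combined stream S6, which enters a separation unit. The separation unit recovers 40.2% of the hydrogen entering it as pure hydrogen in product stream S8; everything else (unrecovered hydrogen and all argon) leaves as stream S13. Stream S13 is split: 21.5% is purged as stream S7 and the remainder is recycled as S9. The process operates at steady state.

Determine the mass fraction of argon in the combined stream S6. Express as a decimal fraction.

argon enters only via S3 and leaves only via the purge: 1740×0.235 = 0.215×(argon in S13), and the separation unit passes all argon, so argon in S6 = argon in S13 = 1901.9 t/h.
hydrogen in S6: m_A = 1740×0.765 + (1−0.215)·(1−0.402)·m_A, so m_A = 1331.1/0.5306 = 2508.8 t/h.
S6 = 2508.8 + 1901.9 = 4410.7 t/h.
argon fraction in S6 = 1901.9/4410.7 = 0.4312.

0.4312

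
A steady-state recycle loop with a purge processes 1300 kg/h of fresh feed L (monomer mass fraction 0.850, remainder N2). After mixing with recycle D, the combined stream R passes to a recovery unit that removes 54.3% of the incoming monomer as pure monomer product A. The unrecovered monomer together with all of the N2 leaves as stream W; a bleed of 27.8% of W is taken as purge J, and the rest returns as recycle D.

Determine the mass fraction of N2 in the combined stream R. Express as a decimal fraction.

N2 enters only via L and leaves only via the purge: 1300×0.150 = 0.278×(N2 in W), and the recovery unit passes all N2, so N2 in R = N2 in W = 701.44 kg/h.
monomer in R: m_A = 1300×0.850 + (1−0.278)·(1−0.543)·m_A, so m_A = 1105/0.6700 = 1649.1 kg/h.
R = 1649.1 + 701.44 = 2350.6 kg/h.
N2 fraction in R = 701.44/2350.6 = 0.298.

0.298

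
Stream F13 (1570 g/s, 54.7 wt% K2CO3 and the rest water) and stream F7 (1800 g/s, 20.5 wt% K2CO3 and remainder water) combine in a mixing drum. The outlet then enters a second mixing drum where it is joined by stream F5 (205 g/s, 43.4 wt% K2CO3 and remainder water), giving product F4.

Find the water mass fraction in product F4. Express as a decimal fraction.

Overall, product flow = 3575 g/s.
water in = 1570×0.453 + 1800×0.795 + 205×0.566 = 2258.2 g/s.
water fraction in F4 = 0.6317.

0.6317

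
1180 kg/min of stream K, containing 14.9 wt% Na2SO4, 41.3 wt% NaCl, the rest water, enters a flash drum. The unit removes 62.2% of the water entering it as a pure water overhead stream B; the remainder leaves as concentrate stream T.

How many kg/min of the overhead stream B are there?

water entering = 1180×0.438 = 516.84 kg/min; overhead removed = 0.622×516.84 = 321.47 kg/min.

321.5 kg/min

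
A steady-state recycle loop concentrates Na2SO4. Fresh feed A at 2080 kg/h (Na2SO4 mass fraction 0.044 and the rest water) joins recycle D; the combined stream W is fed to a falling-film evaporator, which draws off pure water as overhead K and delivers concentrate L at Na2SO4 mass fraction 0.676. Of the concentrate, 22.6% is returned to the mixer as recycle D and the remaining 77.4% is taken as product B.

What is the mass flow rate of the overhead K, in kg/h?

Overall Na2SO4 balance (none leaves overhead): Na2SO4 in fresh feed = Na2SO4 in product, i.e. 2080×0.044 = (1−0.226)·L·0.676.
L = 91.52/(0.676×0.774) = 174.92 kg/h.
Recycle D = 0.226×174.92 = 39.531 kg/h.
Combined feed W = 2080 + 39.531 = 2119.5 kg/h.
Overhead K = W − L = 2119.5 − 174.92 = 1944.6 kg/h.

1945 kg/h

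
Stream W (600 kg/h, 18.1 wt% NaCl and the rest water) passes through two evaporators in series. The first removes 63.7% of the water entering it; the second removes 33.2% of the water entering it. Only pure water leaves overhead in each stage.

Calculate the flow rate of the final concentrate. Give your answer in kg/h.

water in feed = 600×0.819 = 491.4 kg/h.
After stage 1: water left = (1−0.637)×491.4 = 178.38; stream total = 286.98 kg/h.
After stage 2: water left = (1−0.332)×178.38 = 119.16; final concentrate = 227.76 kg/h.

227.8 kg/h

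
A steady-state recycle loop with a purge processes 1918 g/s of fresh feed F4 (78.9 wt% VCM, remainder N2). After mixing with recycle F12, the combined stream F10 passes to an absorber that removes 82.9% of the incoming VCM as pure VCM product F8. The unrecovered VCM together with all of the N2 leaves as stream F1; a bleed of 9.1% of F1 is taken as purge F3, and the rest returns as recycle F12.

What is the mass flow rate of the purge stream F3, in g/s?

N2 enters only via F4 and leaves only via the purge: 1918×0.211 = 0.091×(N2 in F1), and the absorber passes all N2, so N2 in F10 = N2 in F1 = 4447.2 g/s.
VCM in F10: m_A = 1918×0.789 + (1−0.091)·(1−0.829)·m_A, so m_A = 1513.3/0.8446 = 1791.8 g/s.
F1 = (1−0.829)×1791.8 + 4447.2 = 4753.6 g/s.
Purge F3 = 0.091×4753.6 = 432.58 g/s.

432.6 g/s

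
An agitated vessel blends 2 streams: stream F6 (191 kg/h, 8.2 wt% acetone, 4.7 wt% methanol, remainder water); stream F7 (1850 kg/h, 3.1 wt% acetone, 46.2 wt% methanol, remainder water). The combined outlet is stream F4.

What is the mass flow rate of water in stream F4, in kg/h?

water out = water in = 191×0.871 + 1850×0.507 = 1104.3 kg/h.

1104 kg/h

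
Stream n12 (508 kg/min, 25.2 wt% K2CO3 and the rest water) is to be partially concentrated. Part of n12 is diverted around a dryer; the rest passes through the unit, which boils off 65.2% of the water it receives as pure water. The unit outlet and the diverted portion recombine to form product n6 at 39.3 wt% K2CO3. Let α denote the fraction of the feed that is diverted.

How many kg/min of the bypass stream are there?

134.3 kg/min

All 508×0.252 = 128.02 kg/min of K2CO3 reaches n6, so n6 = 128.02/0.393 = 325.74 kg/min and vapour = 182.26 kg/min.
The evaporator receives (1−α)·508 of feed at 0.748 water and removes 0.652 of that water:
0.652×0.748×(1−α)×508 = 182.26
(1−α) = 182.26/247.75 = 0.7357;  α = 0.2643.
Bypass flow = 0.2643×508 = 134.28 kg/min.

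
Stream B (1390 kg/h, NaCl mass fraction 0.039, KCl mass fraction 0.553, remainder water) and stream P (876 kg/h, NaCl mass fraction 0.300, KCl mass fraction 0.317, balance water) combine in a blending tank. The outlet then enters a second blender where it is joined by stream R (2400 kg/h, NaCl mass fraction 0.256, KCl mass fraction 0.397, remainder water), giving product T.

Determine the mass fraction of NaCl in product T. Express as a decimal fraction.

Overall, product flow = 4666 kg/h.
NaCl in = 1390×0.039 + 876×0.300 + 2400×0.256 = 931.41 kg/h.
NaCl fraction in T = 0.200.

0.200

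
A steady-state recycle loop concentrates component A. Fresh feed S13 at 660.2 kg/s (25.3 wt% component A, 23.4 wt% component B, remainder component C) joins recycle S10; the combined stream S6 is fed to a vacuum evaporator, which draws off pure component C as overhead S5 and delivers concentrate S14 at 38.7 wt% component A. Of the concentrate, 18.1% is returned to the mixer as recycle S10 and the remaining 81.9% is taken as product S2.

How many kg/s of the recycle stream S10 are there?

Overall component A balance (none leaves overhead): component A in fresh feed = component A in product, i.e. 660.2×0.253 = (1−0.181)·S14·0.387.
S14 = 167.03/(0.387×0.819) = 526.99 kg/s.
Recycle S10 = 0.181×526.99 = 95.385 kg/s.

95.38 kg/s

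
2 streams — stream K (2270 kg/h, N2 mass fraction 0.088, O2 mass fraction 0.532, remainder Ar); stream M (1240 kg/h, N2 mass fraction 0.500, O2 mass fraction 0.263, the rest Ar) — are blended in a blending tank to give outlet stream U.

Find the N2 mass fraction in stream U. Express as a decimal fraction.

0.234

Total flow out = 2270 + 1240 = 3510 kg/h.
N2 in = 2270×0.088 + 1240×0.500 = 819.76 kg/h.
N2 mass fraction in U = 819.76/3510 = 0.234.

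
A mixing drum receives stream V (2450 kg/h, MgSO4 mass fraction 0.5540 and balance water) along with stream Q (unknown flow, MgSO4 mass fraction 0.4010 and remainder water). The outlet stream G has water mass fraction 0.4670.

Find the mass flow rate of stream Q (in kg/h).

389.8 kg/h

Let Q be the unknown flow. Total out = 2450 + Q.
water balance: 1092.7 + 0.599·Q = 0.467·(2450 + Q)
(0.599 − 0.467)·Q = 0.467×2450 − 1092.7 = 51.45
Q = 51.45 / 0.132 = 389.77 kg/h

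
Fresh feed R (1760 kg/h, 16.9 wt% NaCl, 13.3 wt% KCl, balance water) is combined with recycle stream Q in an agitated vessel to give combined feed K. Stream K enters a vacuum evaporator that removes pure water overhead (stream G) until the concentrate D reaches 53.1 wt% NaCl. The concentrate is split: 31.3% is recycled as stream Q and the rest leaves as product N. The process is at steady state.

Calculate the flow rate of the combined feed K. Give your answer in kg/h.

Overall NaCl balance (none leaves overhead): NaCl in fresh feed = NaCl in product, i.e. 1760×0.169 = (1−0.313)·D·0.531.
D = 297.44/(0.531×0.687) = 815.36 kg/h.
Recycle Q = 0.313×815.36 = 255.21 kg/h.
Combined feed K = 1760 + 255.21 = 2015.2 kg/h.

2015 kg/h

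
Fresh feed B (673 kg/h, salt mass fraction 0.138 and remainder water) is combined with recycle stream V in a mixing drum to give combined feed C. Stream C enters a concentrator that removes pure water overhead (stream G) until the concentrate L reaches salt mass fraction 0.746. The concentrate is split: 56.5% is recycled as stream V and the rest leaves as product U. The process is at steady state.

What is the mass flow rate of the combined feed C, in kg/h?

834.7 kg/h

Overall salt balance (none leaves overhead): salt in fresh feed = salt in product, i.e. 673×0.138 = (1−0.565)·L·0.746.
L = 92.874/(0.746×0.435) = 286.2 kg/h.
Recycle V = 0.565×286.2 = 161.7 kg/h.
Combined feed C = 673 + 161.7 = 834.7 kg/h.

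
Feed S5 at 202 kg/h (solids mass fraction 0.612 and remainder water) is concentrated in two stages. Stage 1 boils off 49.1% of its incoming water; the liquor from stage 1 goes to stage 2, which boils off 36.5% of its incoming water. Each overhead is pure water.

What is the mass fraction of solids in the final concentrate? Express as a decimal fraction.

water in feed = 202×0.388 = 78.376 kg/h.
After stage 1: water left = (1−0.491)×78.376 = 39.893; stream total = 163.52 kg/h.
After stage 2: water left = (1−0.365)×39.893 = 25.332; final concentrate = 148.96 kg/h.
solids fraction = 123.62/148.96 = 0.830.

0.830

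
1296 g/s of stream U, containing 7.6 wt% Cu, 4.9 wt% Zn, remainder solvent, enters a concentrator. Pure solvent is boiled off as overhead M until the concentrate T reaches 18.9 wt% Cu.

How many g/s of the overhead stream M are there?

Cu is conserved: 1296×0.076 = 98.496 g/s all reports to the concentrate.
Concentrate = 98.496/(target fraction) = 521.14 g/s.
Overhead = 1296 − 521.14 = 774.86 g/s.

774.9 g/s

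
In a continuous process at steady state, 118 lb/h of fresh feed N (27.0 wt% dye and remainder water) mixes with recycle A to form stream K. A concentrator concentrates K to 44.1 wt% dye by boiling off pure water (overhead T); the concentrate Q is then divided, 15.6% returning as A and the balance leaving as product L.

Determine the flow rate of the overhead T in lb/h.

Overall dye balance (none leaves overhead): dye in fresh feed = dye in product, i.e. 118×0.270 = (1−0.156)·Q·0.441.
Q = 31.86/(0.441×0.844) = 85.598 lb/h.
Recycle A = 0.156×85.598 = 13.353 lb/h.
Combined feed K = 118 + 13.353 = 131.35 lb/h.
Overhead T = K − Q = 131.35 − 85.598 = 45.755 lb/h.

45.76 lb/h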